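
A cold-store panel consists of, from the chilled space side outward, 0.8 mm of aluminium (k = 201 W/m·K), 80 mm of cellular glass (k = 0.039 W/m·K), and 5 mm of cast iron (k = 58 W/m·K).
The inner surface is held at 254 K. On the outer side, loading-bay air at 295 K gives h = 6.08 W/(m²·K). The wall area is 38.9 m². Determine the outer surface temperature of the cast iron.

Series thermal resistances:
R_aluminium = L/(kA) = 0.0008/(201×38.9) = 1.023×10^-7 K/W
R_cellular glass = L/(kA) = 0.08/(0.039×38.9) = 0.05273 K/W
R_cast iron = L/(kA) = 0.005/(58×38.9) = 2.216×10^-6 K/W
R_outer film = 1/(h_o·A) = 1/(6.08×38.9) = 0.004228 K/W
R_total = 0.05696 K/W;  Q = ΔT/R_total = 41/0.05696 = 719.8 W
T_interface = T_inner + Q·ΣR(inner→interface) = 254 + 720×0.05273

T ≈ 292 K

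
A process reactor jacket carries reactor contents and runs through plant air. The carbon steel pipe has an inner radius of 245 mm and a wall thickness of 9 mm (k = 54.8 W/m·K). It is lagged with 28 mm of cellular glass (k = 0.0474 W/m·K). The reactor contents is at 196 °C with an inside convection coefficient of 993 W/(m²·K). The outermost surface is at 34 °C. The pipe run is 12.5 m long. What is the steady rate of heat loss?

Treating each annulus and film as a series resistance:
R_inner film = 1/(h_i·2πr₁L) = 1/(993×2π×0.245×12.5) = 5.234×10^-5 K/W
R_carbon steel pipe wall = ln(254/245)/(2π×54.8×12.5) = 8.382×10^-6 K/W
R_cellular glass = ln(282/254)/(2π×0.0474×12.5) = 0.02809 K/W
R_total = 0.02815 K/W
Q = ΔT/R_total = 162/0.02815

Q ≈ 5750 W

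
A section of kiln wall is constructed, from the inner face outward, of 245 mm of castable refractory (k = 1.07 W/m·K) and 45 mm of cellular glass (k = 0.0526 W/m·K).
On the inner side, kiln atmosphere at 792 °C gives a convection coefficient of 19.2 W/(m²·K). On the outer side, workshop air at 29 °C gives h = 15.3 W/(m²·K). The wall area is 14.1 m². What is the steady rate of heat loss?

Q ≈ 8950 W

Treating each layer as a thermal resistance in series:
R_inner film = 1/(h_i·A) = 1/(19.2×14.1) = 0.003694 K/W
R_castable refractory = L/(kA) = 0.245/(1.07×14.1) = 0.01624 K/W
R_cellular glass = L/(kA) = 0.045/(0.0526×14.1) = 0.06067 K/W
R_outer film = 1/(h_o·A) = 1/(15.3×14.1) = 0.004635 K/W
R_total = 0.08524 K/W
Q = ΔT / R_total = 763 / 0.08524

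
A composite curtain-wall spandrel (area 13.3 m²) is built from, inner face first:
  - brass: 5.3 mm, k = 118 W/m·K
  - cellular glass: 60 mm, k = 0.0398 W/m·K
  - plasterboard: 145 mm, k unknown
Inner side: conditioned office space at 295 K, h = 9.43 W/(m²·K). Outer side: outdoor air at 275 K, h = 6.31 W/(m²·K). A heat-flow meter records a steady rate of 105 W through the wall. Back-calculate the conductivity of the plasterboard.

k ≈ 0.19 W/(m·K)

Series thermal resistances:
R_inner film = 1/(h_i·A) = 1/(9.43×13.3) = 0.007973 K/W
R_brass = L/(kA) = 0.0053/(118×13.3) = 3.377×10^-6 K/W
R_cellular glass = L/(kA) = 0.06/(0.0398×13.3) = 0.1133 K/W
R_outer film = 1/(h_o·A) = 1/(6.31×13.3) = 0.01192 K/W
Sum of known resistances R_other = 0.1332 K/W
Total R = ΔT/Q = 20/105 = 0.1905 K/W
R_plasterboard = R_total − R_other = 0.05724 K/W
k = L/(R·A) = 0.145/(0.05724×13.3)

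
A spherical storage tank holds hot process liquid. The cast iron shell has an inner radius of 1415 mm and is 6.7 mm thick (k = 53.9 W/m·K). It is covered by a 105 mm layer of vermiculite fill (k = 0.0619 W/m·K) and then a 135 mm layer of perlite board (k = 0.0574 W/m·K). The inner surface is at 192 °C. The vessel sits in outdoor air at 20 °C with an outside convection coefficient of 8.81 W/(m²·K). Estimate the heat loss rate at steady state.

Radial (spherical) resistances in series:
R_cast iron shell = (1/1.415 − 1/1.4217)/(4π×53.9) = 4.917×10^-6 K/W
R_vermiculite fill = (1/1.4217 − 1/1.5267)/(4π×0.0619) = 0.06219 K/W
R_perlite board = (1/1.5267 − 1/1.6617)/(4π×0.0574) = 0.07377 K/W
R_outer film = 1/(h·4πr_o²) = 1/(8.81×4π×1.6617²) = 0.003271 K/W
R_total = 0.1392 K/W
Q = ΔT/R_total = 172/0.1392

Q ≈ 1240 W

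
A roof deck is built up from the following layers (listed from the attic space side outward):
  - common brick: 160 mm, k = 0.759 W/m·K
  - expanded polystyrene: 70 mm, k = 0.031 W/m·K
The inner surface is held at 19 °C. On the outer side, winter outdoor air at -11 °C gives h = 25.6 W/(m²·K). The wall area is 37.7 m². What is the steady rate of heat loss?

Series thermal resistances:
R_common brick = L/(kA) = 0.16/(0.759×37.7) = 0.005592 K/W
R_expanded polystyrene = L/(kA) = 0.07/(0.031×37.7) = 0.0599 K/W
R_outer film = 1/(h_o·A) = 1/(25.6×37.7) = 0.001036 K/W
R_total = 0.06652 K/W
Q = ΔT / R_total = 30 / 0.06652

Q ≈ 451 W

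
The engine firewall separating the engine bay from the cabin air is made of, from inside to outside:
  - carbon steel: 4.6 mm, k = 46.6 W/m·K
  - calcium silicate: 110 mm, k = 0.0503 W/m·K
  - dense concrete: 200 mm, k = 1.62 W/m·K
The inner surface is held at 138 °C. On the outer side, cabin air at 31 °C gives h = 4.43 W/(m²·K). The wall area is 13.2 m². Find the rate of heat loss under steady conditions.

Series thermal resistances:
R_carbon steel = L/(kA) = 0.0046/(46.6×13.2) = 7.478×10^-6 K/W
R_calcium silicate = L/(kA) = 0.11/(0.0503×13.2) = 0.1657 K/W
R_dense concrete = L/(kA) = 0.2/(1.62×13.2) = 0.009353 K/W
R_outer film = 1/(h_o·A) = 1/(4.43×13.2) = 0.0171 K/W
R_total = 0.1921 K/W
Q = ΔT / R_total = 107 / 0.1921

Q ≈ 557 W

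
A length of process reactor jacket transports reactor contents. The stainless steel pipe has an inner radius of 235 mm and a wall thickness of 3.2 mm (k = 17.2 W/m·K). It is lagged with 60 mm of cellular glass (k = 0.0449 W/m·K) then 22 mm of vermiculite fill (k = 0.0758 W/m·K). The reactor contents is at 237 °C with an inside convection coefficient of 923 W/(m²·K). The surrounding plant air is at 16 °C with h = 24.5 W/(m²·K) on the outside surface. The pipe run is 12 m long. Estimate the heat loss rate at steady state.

Q ≈ 2740 W

Cylindrical conduction, so R = ln(r₂/r₁)/(2πkL) per layer, in series:
R_inner film = 1/(h_i·2πr₁L) = 1/(923×2π×0.235×12) = 6.115×10^-5 K/W
R_stainless steel pipe wall = ln(238.2/235)/(2π×17.2×12) = 1.043×10^-5 K/W
R_cellular glass = ln(298.2/238.2)/(2π×0.0449×12) = 0.06636 K/W
R_vermiculite fill = ln(320.2/298.2)/(2π×0.0758×12) = 0.01245 K/W
R_outer film = 1/(h_o·2πr_oL) = 1/(24.5×2π×0.3202×12) = 0.001691 K/W
R_total = 0.08058 K/W
Q = ΔT/R_total = 221/0.08058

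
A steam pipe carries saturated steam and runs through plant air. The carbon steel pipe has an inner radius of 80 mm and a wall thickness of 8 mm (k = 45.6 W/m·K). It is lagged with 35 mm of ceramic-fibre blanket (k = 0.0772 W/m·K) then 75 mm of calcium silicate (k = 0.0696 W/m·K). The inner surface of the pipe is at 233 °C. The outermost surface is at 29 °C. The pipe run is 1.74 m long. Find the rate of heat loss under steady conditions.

For a radial system each layer contributes R = ln(r_out/r_in)/(2πkL); films add R = 1/(hA).
R_carbon steel pipe wall = ln(88/80)/(2π×45.6×1.74) = 1.912×10^-4 K/W
R_ceramic-fibre blanket = ln(123/88)/(2π×0.0772×1.74) = 0.3967 K/W
R_calcium silicate = ln(198/123)/(2π×0.0696×1.74) = 0.6257 K/W
R_total = 1.023 K/W
Q = ΔT/R_total = 204/1.023

Q ≈ 199 W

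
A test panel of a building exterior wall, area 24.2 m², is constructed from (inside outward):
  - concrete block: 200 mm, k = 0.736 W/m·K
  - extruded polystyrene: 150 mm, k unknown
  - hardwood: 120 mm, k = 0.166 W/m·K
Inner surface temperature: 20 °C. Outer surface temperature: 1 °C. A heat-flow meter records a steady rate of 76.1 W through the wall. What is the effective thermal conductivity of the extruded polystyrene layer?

k ≈ 0.0297 W/(m·K)

Model the wall as resistances in series:
R_concrete block = L/(kA) = 0.2/(0.736×24.2) = 0.01123 K/W
R_hardwood = L/(kA) = 0.12/(0.166×24.2) = 0.02987 K/W
Sum of known resistances R_other = 0.0411 K/W
Total R = ΔT/Q = 19/76.1 = 0.2497 K/W
R_extruded polystyrene = R_total − R_other = 0.2086 K/W
k = L/(R·A) = 0.15/(0.2086×24.2)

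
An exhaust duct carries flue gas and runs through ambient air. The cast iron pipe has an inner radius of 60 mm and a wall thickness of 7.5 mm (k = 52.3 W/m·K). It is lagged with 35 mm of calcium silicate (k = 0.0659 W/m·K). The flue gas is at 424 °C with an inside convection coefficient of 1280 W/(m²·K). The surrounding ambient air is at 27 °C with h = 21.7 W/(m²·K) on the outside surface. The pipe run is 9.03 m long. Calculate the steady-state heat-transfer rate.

Q ≈ 3310 W

Radial resistances (cylindrical: R_cond = ln(r_o/r_i)/(2πkL), R_conv = 1/(h·2πrL)):
R_inner film = 1/(h_i·2πr₁L) = 1/(1280×2π×0.06×9.03) = 2.295×10^-4 K/W
R_cast iron pipe wall = ln(67.5/60)/(2π×52.3×9.03) = 3.969×10^-5 K/W
R_calcium silicate = ln(102.5/67.5)/(2π×0.0659×9.03) = 0.1117 K/W
R_outer film = 1/(h_o·2πr_oL) = 1/(21.7×2π×0.1025×9.03) = 0.007924 K/W
R_total = 0.1199 K/W
Q = ΔT/R_total = 397/0.1199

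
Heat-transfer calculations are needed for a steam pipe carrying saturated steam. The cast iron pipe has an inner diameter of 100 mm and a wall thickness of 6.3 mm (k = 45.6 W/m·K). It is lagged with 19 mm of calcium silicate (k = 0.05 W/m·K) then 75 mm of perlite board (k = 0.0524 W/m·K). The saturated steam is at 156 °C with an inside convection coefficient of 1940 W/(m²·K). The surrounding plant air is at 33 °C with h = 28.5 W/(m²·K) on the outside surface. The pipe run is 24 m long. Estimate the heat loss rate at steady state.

Cylindrical conduction, so R = ln(r₂/r₁)/(2πkL) per layer, in series:
R_inner film = 1/(h_i·2πr₁L) = 1/(1940×2π×0.05×24) = 6.837×10^-5 K/W
R_cast iron pipe wall = ln(56.3/50)/(2π×45.6×24) = 1.726×10^-5 K/W
R_calcium silicate = ln(75.3/56.3)/(2π×0.05×24) = 0.03857 K/W
R_perlite board = ln(150.3/75.3)/(2π×0.0524×24) = 0.08747 K/W
R_outer film = 1/(h_o·2πr_oL) = 1/(28.5×2π×0.1503×24) = 0.001548 K/W
R_total = 0.1277 K/W
Q = ΔT/R_total = 123/0.1277

Q ≈ 963 W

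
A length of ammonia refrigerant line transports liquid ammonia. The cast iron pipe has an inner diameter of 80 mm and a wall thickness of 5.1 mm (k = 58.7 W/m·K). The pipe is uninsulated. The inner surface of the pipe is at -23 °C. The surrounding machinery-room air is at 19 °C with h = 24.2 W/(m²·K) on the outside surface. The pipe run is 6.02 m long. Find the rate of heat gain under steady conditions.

Q ≈ 1730 W

Cylindrical conduction, so R = ln(r₂/r₁)/(2πkL) per layer, in series:
R_cast iron pipe wall = ln(45.1/40)/(2π×58.7×6.02) = 5.405×10^-5 K/W
R_outer film = 1/(h_o·2πr_oL) = 1/(24.2×2π×0.0451×6.02) = 0.02422 K/W
R_total = 0.02428 K/W
Q = ΔT/R_total = 42/0.02428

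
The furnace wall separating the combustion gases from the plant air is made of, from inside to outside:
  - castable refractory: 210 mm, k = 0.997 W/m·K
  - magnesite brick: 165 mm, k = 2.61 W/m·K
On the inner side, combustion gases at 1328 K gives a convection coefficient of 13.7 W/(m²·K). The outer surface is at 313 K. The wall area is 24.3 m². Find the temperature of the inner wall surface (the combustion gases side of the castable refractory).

Model the wall as resistances in series:
R_inner film = 1/(h_i·A) = 1/(13.7×24.3) = 0.003004 K/W
R_castable refractory = L/(kA) = 0.21/(0.997×24.3) = 0.008668 K/W
R_magnesite brick = L/(kA) = 0.165/(2.61×24.3) = 0.002602 K/W
R_total = 0.01427 K/W;  Q = ΔT/R_total = 1015/0.01427 = 71110 W
T_interface = T_inner − Q·ΣR(inner→interface) = 1328 − 71100×0.003004

T ≈ 1110 K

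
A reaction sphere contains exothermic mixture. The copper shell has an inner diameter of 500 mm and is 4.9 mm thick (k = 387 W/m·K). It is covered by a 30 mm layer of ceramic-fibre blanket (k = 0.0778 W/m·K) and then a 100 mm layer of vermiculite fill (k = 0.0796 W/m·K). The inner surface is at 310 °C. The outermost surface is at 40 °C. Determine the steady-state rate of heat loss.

Spherical conduction: R = (1/r_in − 1/r_out)/(4πk) per layer; series-sum.
R_copper shell = (1/0.25 − 1/0.2549)/(4π×387) = 1.581×10^-5 K/W
R_ceramic-fibre blanket = (1/0.2549 − 1/0.2849)/(4π×0.0778) = 0.4225 K/W
R_vermiculite fill = (1/0.2849 − 1/0.3849)/(4π×0.0796) = 0.9117 K/W
R_total = 1.334 K/W
Q = ΔT/R_total = 270/1.334

Q ≈ 202 W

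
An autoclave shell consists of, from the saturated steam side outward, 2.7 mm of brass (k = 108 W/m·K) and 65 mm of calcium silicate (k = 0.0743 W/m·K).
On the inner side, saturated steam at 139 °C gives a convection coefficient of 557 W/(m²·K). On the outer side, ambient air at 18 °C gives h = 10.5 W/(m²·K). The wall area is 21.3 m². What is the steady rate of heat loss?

Series thermal resistances:
R_inner film = 1/(h_i·A) = 1/(557×21.3) = 8.429×10^-5 K/W
R_brass = L/(kA) = 0.0027/(108×21.3) = 1.174×10^-6 K/W
R_calcium silicate = L/(kA) = 0.065/(0.0743×21.3) = 0.04107 K/W
R_outer film = 1/(h_o·A) = 1/(10.5×21.3) = 0.004471 K/W
R_total = 0.04563 K/W
Q = ΔT / R_total = 121 / 0.04563

Q ≈ 2650 W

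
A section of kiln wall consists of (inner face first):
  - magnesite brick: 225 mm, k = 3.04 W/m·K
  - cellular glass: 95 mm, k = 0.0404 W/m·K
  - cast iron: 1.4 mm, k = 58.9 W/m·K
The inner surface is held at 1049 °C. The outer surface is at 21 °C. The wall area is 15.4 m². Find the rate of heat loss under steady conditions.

Q ≈ 6530 W

Using the resistance-network approach (series):
R_magnesite brick = L/(kA) = 0.225/(3.04×15.4) = 0.004806 K/W
R_cellular glass = L/(kA) = 0.095/(0.0404×15.4) = 0.1527 K/W
R_cast iron = L/(kA) = 0.0014/(58.9×15.4) = 1.543×10^-6 K/W
R_total = 0.1575 K/W
Q = ΔT / R_total = 1028 / 0.1575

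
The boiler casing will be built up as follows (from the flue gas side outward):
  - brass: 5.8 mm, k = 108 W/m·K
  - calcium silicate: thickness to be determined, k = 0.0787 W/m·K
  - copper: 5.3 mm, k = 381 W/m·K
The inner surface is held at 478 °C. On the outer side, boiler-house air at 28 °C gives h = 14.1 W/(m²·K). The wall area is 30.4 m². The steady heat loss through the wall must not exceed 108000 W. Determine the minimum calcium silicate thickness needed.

L ≈ 4.38 mm

Treating each layer as a thermal resistance in series:
R_brass = L/(kA) = 0.0058/(108×30.4) = 1.767×10^-6 K/W
R_copper = L/(kA) = 0.0053/(381×30.4) = 4.576×10^-7 K/W
R_outer film = 1/(h_o·A) = 1/(14.1×30.4) = 0.002333 K/W
Sum of the known resistances R_other = 0.002335 K/W
Required total resistance R_tot = ΔT/Q_allow = 450/108000 = 0.004167 K/W
R_calcium silicate = R_tot − R_other = 0.001831 K/W
L = R·k·A = 0.001831×0.0787×30.4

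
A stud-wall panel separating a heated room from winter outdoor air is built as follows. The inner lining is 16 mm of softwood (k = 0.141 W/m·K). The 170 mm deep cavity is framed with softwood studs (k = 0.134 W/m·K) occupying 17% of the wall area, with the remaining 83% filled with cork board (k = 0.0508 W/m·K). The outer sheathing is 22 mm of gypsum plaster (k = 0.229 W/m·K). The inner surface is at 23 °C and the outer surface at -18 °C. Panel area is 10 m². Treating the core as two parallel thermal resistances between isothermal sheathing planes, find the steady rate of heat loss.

Sheathing layers in series; stud and cavity paths in parallel between them.
R_inner = 0.016/(0.141×10) = 0.01135 K/W
R_stud  = 0.17/(0.134×0.17×10) = 0.7463 K/W
R_cav   = 0.17/(0.0508×0.83×10) = 0.4032 K/W
1/R_core = 1/R_stud + 1/R_cav → R_core = 0.2618 K/W
R_outer = 0.022/(0.229×10) = 0.009607 K/W
R_total = 0.2827 K/W
Q = ΔT/R_total = 41/0.2827

Q ≈ 145 W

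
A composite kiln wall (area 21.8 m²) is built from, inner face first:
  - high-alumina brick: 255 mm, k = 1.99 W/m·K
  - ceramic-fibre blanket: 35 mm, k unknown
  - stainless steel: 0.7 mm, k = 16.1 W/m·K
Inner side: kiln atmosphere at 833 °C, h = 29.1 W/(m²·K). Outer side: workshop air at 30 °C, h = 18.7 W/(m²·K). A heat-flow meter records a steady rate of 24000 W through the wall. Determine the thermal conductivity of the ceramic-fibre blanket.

Model the wall as resistances in series:
R_inner film = 1/(h_i·A) = 1/(29.1×21.8) = 0.001576 K/W
R_high-alumina brick = L/(kA) = 0.255/(1.99×21.8) = 0.005878 K/W
R_stainless steel = L/(kA) = 0.0007/(16.1×21.8) = 1.994×10^-6 K/W
R_outer film = 1/(h_o·A) = 1/(18.7×21.8) = 0.002453 K/W
Sum of known resistances R_other = 0.009909 K/W
Total R = ΔT/Q = 803/24000 = 0.03346 K/W
R_ceramic-fibre blanket = R_total − R_other = 0.02355 K/W
k = L/(R·A) = 0.035/(0.02355×21.8)

k ≈ 0.0682 W/(m·K)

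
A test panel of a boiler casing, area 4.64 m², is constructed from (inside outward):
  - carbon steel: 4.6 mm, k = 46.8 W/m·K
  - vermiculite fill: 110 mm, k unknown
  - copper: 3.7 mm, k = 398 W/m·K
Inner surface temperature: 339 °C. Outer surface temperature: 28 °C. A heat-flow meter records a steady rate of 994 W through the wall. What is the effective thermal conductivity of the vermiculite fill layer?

Model the wall as resistances in series:
R_carbon steel = L/(kA) = 0.0046/(46.8×4.64) = 2.118×10^-5 K/W
R_copper = L/(kA) = 0.0037/(398×4.64) = 2.004×10^-6 K/W
Sum of known resistances R_other = 2.319×10^-5 K/W
Total R = ΔT/Q = 311/994 = 0.3129 K/W
R_vermiculite fill = R_total − R_other = 0.3129 K/W
k = L/(R·A) = 0.11/(0.3129×4.64)

k ≈ 0.0758 W/(m·K)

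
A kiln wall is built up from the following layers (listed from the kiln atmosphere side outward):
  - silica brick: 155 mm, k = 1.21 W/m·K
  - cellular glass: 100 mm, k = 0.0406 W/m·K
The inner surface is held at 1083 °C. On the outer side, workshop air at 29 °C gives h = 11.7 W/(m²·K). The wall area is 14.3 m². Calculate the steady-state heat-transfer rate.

Q ≈ 5630 W

Using the resistance-network approach (series):
R_silica brick = L/(kA) = 0.155/(1.21×14.3) = 0.008958 K/W
R_cellular glass = L/(kA) = 0.1/(0.0406×14.3) = 0.1722 K/W
R_outer film = 1/(h_o·A) = 1/(11.7×14.3) = 0.005977 K/W
R_total = 0.1872 K/W
Q = ΔT / R_total = 1054 / 0.1872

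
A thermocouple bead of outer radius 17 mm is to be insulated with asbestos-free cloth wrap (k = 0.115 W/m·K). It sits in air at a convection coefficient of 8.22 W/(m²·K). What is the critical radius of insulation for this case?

r_cr ≈ 28 mm

For a sphere r_cr = 2k/h = 2×0.115/8.22
r_cr = 28 mm; since the bare radius (17 mm) is below r_cr, adding a thin layer of insulation will *increase* heat loss.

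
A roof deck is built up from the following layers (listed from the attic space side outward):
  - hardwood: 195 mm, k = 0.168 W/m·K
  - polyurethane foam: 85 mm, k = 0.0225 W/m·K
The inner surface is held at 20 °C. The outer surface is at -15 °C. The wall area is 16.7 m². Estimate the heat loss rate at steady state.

Q ≈ 118 W

Series thermal resistances:
R_hardwood = L/(kA) = 0.195/(0.168×16.7) = 0.0695 K/W
R_polyurethane foam = L/(kA) = 0.085/(0.0225×16.7) = 0.2262 K/W
R_total = 0.2957 K/W
Q = ΔT / R_total = 35 / 0.2957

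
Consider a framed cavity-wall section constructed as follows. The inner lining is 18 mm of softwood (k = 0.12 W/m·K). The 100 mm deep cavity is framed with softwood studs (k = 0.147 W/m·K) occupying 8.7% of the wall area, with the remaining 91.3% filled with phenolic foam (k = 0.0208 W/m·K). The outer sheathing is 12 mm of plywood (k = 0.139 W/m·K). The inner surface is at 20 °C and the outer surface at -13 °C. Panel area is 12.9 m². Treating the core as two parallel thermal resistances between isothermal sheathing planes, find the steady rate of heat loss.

Q ≈ 126 W

Sheathing layers in series; stud and cavity paths in parallel between them.
R_inner = 0.018/(0.12×12.9) = 0.01163 K/W
R_stud  = 0.1/(0.147×0.087×12.9) = 0.6061 K/W
R_cav   = 0.1/(0.0208×0.913×12.9) = 0.4082 K/W
1/R_core = 1/R_stud + 1/R_cav → R_core = 0.2439 K/W
R_outer = 0.012/(0.139×12.9) = 0.006692 K/W
R_total = 0.2622 K/W
Q = ΔT/R_total = 33/0.2622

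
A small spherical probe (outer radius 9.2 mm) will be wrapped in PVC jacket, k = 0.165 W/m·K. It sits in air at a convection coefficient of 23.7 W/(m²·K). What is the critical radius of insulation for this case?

r_cr ≈ 13.9 mm

For a sphere r_cr = 2k/h = 2×0.165/23.7
r_cr = 13.9 mm; since the bare radius (9.2 mm) is below r_cr, adding a thin layer of insulation will *increase* heat loss.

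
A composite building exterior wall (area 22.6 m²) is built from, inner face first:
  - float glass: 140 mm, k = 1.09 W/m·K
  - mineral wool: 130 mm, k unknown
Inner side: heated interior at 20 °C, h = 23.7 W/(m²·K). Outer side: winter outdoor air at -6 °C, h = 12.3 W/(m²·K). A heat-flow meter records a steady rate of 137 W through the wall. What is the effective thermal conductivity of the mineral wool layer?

k ≈ 0.0322 W/(m·K)

Series thermal resistances:
R_inner film = 1/(h_i·A) = 1/(23.7×22.6) = 0.001867 K/W
R_float glass = L/(kA) = 0.14/(1.09×22.6) = 0.005683 K/W
R_outer film = 1/(h_o·A) = 1/(12.3×22.6) = 0.003597 K/W
Sum of known resistances R_other = 0.01115 K/W
Total R = ΔT/Q = 26/137 = 0.1898 K/W
R_mineral wool = R_total − R_other = 0.1786 K/W
k = L/(R·A) = 0.13/(0.1786×22.6)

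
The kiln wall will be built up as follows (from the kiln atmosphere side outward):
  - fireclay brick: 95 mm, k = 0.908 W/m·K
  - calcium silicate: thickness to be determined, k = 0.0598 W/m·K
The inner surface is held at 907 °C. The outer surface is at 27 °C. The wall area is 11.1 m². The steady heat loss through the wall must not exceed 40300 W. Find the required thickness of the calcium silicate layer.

L ≈ 8.24 mm

Treating each layer as a thermal resistance in series:
R_fireclay brick = L/(kA) = 0.095/(0.908×11.1) = 0.009426 K/W
Sum of the known resistances R_other = 0.009426 K/W
Required total resistance R_tot = ΔT/Q_allow = 880/40300 = 0.02184 K/W
R_calcium silicate = R_tot − R_other = 0.01241 K/W
L = R·k·A = 0.01241×0.0598×11.1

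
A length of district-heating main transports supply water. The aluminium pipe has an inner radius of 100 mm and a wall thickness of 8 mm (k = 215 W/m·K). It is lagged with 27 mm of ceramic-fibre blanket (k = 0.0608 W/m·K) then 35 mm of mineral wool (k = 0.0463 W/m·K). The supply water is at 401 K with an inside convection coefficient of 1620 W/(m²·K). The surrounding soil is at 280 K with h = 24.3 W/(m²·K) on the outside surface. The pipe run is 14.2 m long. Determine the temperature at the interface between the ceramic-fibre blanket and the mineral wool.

Treating each annulus and film as a series resistance:
R_inner film = 1/(h_i·2πr₁L) = 1/(1620×2π×0.1×14.2) = 6.919×10^-5 K/W
R_aluminium pipe wall = ln(108/100)/(2π×215×14.2) = 4.012×10^-6 K/W
R_ceramic-fibre blanket = ln(135/108)/(2π×0.0608×14.2) = 0.04114 K/W
R_mineral wool = ln(170/135)/(2π×0.0463×14.2) = 0.0558 K/W
R_outer film = 1/(h_o·2πr_oL) = 1/(24.3×2π×0.17×14.2) = 0.002713 K/W
R_total = 0.09973 K/W
Q = ΔT/R_total = 121/0.09973
Q = 1210 W
T_interface = T_inner − Q·ΣR(inner→interface) = 401 − 1210×0.04121

T ≈ 351 K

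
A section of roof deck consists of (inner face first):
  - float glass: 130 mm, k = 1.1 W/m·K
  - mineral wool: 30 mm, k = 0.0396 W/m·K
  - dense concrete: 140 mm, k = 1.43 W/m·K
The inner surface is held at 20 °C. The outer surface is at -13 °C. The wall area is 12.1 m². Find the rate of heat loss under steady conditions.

Q ≈ 410 W

Treating each layer as a thermal resistance in series:
R_float glass = L/(kA) = 0.13/(1.1×12.1) = 0.009767 K/W
R_mineral wool = L/(kA) = 0.03/(0.0396×12.1) = 0.06261 K/W
R_dense concrete = L/(kA) = 0.14/(1.43×12.1) = 0.008091 K/W
R_total = 0.08047 K/W
Q = ΔT / R_total = 33 / 0.08047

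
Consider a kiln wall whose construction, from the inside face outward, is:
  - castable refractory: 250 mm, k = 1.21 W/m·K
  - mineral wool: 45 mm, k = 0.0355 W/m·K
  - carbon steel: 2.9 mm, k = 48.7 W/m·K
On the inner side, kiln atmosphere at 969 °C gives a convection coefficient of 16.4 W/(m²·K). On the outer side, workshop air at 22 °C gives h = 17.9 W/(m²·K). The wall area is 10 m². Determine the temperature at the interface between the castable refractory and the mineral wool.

T ≈ 810 °C

Series thermal resistances:
R_inner film = 1/(h_i·A) = 1/(16.4×10) = 0.006098 K/W
R_castable refractory = L/(kA) = 0.25/(1.21×10) = 0.02066 K/W
R_mineral wool = L/(kA) = 0.045/(0.0355×10) = 0.1268 K/W
R_carbon steel = L/(kA) = 0.0029/(48.7×10) = 5.955×10^-6 K/W
R_outer film = 1/(h_o·A) = 1/(17.9×10) = 0.005587 K/W
R_total = 0.1591 K/W;  Q = ΔT/R_total = 947/0.1591 = 5952 W
T_interface = T_inner − Q·ΣR(inner→interface) = 969 − 5950×0.02676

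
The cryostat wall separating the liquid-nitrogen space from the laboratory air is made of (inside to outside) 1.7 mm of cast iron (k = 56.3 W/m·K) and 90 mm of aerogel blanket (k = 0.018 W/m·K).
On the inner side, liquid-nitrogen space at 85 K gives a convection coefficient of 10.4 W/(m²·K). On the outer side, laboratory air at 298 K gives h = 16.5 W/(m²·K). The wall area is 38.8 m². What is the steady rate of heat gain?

Series thermal resistances:
R_inner film = 1/(h_i·A) = 1/(10.4×38.8) = 0.002478 K/W
R_cast iron = L/(kA) = 0.0017/(56.3×38.8) = 7.782×10^-7 K/W
R_aerogel blanket = L/(kA) = 0.09/(0.018×38.8) = 0.1289 K/W
R_outer film = 1/(h_o·A) = 1/(16.5×38.8) = 0.001562 K/W
R_total = 0.1329 K/W
Q = ΔT / R_total = 213 / 0.1329

Q ≈ 1600 W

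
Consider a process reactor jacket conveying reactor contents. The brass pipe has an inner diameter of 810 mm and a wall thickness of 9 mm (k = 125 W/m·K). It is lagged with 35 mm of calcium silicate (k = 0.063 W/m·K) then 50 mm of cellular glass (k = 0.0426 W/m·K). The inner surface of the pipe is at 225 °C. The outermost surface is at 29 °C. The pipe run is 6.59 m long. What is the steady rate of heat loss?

Q ≈ 2150 W

Per-layer cylindrical resistances, series-summed:
R_brass pipe wall = ln(414/405)/(2π×125×6.59) = 4.246×10^-6 K/W
R_calcium silicate = ln(449/414)/(2π×0.063×6.59) = 0.03111 K/W
R_cellular glass = ln(499/449)/(2π×0.0426×6.59) = 0.05986 K/W
R_total = 0.09097 K/W
Q = ΔT/R_total = 196/0.09097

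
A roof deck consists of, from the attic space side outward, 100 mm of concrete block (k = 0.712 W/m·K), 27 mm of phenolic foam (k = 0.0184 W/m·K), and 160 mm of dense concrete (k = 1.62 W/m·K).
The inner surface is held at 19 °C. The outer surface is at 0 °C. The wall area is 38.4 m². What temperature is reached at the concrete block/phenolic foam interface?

Series thermal resistances:
R_concrete block = L/(kA) = 0.1/(0.712×38.4) = 0.003658 K/W
R_phenolic foam = L/(kA) = 0.027/(0.0184×38.4) = 0.03821 K/W
R_dense concrete = L/(kA) = 0.16/(1.62×38.4) = 0.002572 K/W
R_total = 0.04444 K/W;  Q = ΔT/R_total = 19/0.04444 = 427.5 W
T_interface = T_inner − Q·ΣR(inner→interface) = 19 − 428×0.003658

T ≈ 17.4 °C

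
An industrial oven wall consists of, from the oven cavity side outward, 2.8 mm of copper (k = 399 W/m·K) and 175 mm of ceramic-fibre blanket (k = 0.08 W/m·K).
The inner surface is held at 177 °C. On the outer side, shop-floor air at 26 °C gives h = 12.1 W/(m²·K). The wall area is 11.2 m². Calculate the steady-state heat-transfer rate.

Model the wall as resistances in series:
R_copper = L/(kA) = 0.0028/(399×11.2) = 6.266×10^-7 K/W
R_ceramic-fibre blanket = L/(kA) = 0.175/(0.08×11.2) = 0.1953 K/W
R_outer film = 1/(h_o·A) = 1/(12.1×11.2) = 0.007379 K/W
R_total = 0.2027 K/W
Q = ΔT / R_total = 151 / 0.2027

Q ≈ 745 W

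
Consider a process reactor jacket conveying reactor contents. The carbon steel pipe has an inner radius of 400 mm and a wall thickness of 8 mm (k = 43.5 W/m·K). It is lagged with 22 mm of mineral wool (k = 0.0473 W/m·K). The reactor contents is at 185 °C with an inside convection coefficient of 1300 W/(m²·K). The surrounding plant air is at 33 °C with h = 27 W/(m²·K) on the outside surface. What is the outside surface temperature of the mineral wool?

Cylindrical conduction, so R = ln(r₂/r₁)/(2πkL) per layer, in series:
R_inner film = 1/(h_i·2πr₁L) = 1/(1300×2π×0.4×1) = 3.061×10^-4 K/W
R_carbon steel pipe wall = ln(408/400)/(2π×43.5×1) = 7.245×10^-5 K/W
R_mineral wool = ln(430/408)/(2π×0.0473×1) = 0.1767 K/W
R_outer film = 1/(h_o·2πr_oL) = 1/(27×2π×0.43×1) = 0.01371 K/W
R_total = 0.1908 K/W
Q = ΔT/R_total = 152/0.1908
Q = 797 W/m
T_interface = T_inner − Q·ΣR(inner→interface) = 185 − 797×0.1771

T ≈ 43.9 °C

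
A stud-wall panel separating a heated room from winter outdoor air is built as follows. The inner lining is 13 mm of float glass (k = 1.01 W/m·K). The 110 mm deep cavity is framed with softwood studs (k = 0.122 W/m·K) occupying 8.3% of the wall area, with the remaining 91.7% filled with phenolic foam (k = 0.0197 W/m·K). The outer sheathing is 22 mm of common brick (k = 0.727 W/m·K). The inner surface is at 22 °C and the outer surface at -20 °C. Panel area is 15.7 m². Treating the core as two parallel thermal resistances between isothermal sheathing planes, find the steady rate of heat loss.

Sheathing layers in series; stud and cavity paths in parallel between them.
R_inner = 0.013/(1.01×15.7) = 8.198×10^-4 K/W
R_stud  = 0.11/(0.122×0.083×15.7) = 0.6919 K/W
R_cav   = 0.11/(0.0197×0.917×15.7) = 0.3878 K/W
1/R_core = 1/R_stud + 1/R_cav → R_core = 0.2485 K/W
R_outer = 0.022/(0.727×15.7) = 0.001927 K/W
R_total = 0.2513 K/W
Q = ΔT/R_total = 42/0.2513

Q ≈ 167 W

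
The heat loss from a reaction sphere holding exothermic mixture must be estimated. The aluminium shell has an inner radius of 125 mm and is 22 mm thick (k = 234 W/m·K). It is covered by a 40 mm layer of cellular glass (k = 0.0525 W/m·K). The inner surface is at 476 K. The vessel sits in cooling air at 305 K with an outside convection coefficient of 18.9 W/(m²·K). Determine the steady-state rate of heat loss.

Radial (spherical) resistances in series:
R_aluminium shell = (1/0.125 − 1/0.147)/(4π×234) = 4.072×10^-4 K/W
R_cellular glass = (1/0.147 − 1/0.187)/(4π×0.0525) = 2.206 K/W
R_outer film = 1/(h·4πr_o²) = 1/(18.9×4π×0.187²) = 0.1204 K/W
R_total = 2.326 K/W
Q = ΔT/R_total = 171/2.326

Q ≈ 73.5 W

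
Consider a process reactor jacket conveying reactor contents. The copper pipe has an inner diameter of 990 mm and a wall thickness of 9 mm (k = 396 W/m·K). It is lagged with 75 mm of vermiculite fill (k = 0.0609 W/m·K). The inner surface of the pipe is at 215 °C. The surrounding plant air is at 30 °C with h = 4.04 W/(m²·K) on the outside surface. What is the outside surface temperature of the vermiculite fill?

T ≈ 59.2 °C

Treating each annulus and film as a series resistance:
R_copper pipe wall = ln(504/495)/(2π×396×1) = 7.242×10^-6 K/W
R_vermiculite fill = ln(579/504)/(2π×0.0609×1) = 0.3625 K/W
R_outer film = 1/(h_o·2πr_oL) = 1/(4.04×2π×0.579×1) = 0.06804 K/W
R_total = 0.4306 K/W
Q = ΔT/R_total = 185/0.4306
Q = 430 W/m
T_interface = T_inner − Q·ΣR(inner→interface) = 215 − 430×0.3626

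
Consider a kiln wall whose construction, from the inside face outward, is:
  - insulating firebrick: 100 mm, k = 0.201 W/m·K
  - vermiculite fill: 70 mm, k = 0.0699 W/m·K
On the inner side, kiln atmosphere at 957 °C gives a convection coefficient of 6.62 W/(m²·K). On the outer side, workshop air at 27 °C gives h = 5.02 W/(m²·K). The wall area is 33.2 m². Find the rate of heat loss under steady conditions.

Q ≈ 16700 W

Using the resistance-network approach (series):
R_inner film = 1/(h_i·A) = 1/(6.62×33.2) = 0.00455 K/W
R_insulating firebrick = L/(kA) = 0.1/(0.201×33.2) = 0.01499 K/W
R_vermiculite fill = L/(kA) = 0.07/(0.0699×33.2) = 0.03016 K/W
R_outer film = 1/(h_o·A) = 1/(5.02×33.2) = 0.006 K/W
R_total = 0.0557 K/W
Q = ΔT / R_total = 930 / 0.0557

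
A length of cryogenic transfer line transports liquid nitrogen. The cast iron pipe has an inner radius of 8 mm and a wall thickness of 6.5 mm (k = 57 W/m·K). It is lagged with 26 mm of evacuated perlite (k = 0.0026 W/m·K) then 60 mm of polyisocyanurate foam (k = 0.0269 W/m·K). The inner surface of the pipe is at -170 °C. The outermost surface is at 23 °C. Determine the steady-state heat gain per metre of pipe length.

q′ ≈ 2.83 W/m

Per-layer cylindrical resistances, series-summed:
R_cast iron pipe wall = ln(14.5/8)/(2π×57×1) = 0.001661 K/W
R_evacuated perlite = ln(40.5/14.5)/(2π×0.0026×1) = 62.88 K/W
R_polyisocyanurate foam = ln(100.5/40.5)/(2π×0.0269×1) = 5.377 K/W
R_total = 68.25 K/W
Q = ΔT/R_total = 193/68.25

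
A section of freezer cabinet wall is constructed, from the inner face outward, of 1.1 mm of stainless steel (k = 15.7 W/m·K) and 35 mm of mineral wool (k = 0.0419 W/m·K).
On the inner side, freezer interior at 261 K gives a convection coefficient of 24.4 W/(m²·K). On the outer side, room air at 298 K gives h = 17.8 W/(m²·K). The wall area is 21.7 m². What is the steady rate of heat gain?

Q ≈ 861 W

Thermal resistances in series:
R_inner film = 1/(h_i·A) = 1/(24.4×21.7) = 0.001889 K/W
R_stainless steel = L/(kA) = 0.0011/(15.7×21.7) = 3.229×10^-6 K/W
R_mineral wool = L/(kA) = 0.035/(0.0419×21.7) = 0.03849 K/W
R_outer film = 1/(h_o·A) = 1/(17.8×21.7) = 0.002589 K/W
R_total = 0.04297 K/W
Q = ΔT / R_total = 37 / 0.04297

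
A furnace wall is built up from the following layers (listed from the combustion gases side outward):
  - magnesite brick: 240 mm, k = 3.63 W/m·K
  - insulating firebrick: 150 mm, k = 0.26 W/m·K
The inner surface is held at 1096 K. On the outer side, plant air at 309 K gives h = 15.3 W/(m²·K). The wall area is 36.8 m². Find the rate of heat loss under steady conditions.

Q ≈ 40900 W

Thermal resistances in series:
R_magnesite brick = L/(kA) = 0.24/(3.63×36.8) = 0.001797 K/W
R_insulating firebrick = L/(kA) = 0.15/(0.26×36.8) = 0.01568 K/W
R_outer film = 1/(h_o·A) = 1/(15.3×36.8) = 0.001776 K/W
R_total = 0.01925 K/W
Q = ΔT / R_total = 787 / 0.01925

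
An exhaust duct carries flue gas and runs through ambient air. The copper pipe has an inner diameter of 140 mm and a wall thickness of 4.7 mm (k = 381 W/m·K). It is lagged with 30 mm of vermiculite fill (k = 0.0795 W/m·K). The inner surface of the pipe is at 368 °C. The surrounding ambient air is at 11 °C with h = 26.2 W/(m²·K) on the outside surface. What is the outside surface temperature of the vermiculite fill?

For a radial system each layer contributes R = ln(r_out/r_in)/(2πkL); films add R = 1/(hA).
R_copper pipe wall = ln(74.7/70)/(2π×381×1) = 2.715×10^-5 K/W
R_vermiculite fill = ln(104.7/74.7)/(2π×0.0795×1) = 0.6759 K/W
R_outer film = 1/(h_o·2πr_oL) = 1/(26.2×2π×0.1047×1) = 0.05802 K/W
R_total = 0.7339 K/W
Q = ΔT/R_total = 357/0.7339
Q = 486 W/m
T_interface = T_inner − Q·ΣR(inner→interface) = 368 − 486×0.6759

T ≈ 39.2 °C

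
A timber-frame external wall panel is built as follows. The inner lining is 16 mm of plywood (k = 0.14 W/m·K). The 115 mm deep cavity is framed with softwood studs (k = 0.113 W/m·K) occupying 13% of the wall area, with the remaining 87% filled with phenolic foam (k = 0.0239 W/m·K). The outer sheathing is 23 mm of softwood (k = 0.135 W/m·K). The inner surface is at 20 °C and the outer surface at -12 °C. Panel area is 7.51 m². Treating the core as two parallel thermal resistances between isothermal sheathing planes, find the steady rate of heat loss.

Sheathing layers in series; stud and cavity paths in parallel between them.
R_inner = 0.016/(0.14×7.51) = 0.01522 K/W
R_stud  = 0.115/(0.113×0.13×7.51) = 1.042 K/W
R_cav   = 0.115/(0.0239×0.87×7.51) = 0.7364 K/W
1/R_core = 1/R_stud + 1/R_cav → R_core = 0.4316 K/W
R_outer = 0.023/(0.135×7.51) = 0.02269 K/W
R_total = 0.4695 K/W
Q = ΔT/R_total = 32/0.4695

Q ≈ 68.2 W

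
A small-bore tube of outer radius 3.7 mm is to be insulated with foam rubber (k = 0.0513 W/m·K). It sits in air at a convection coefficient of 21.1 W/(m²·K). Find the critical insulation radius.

For a cylinder r_cr = k/h = 0.0513/21.1
r_cr = 2.43 mm; since the bare radius (3.7 mm) is above r_cr, any added insulation will reduce heat loss.

r_cr ≈ 2.43 mm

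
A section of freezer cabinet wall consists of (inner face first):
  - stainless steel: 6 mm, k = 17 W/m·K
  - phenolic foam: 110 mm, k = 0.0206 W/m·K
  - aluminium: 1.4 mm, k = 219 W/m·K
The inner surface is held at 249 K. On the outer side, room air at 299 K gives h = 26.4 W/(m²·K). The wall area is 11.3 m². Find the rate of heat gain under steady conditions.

Series thermal resistances:
R_stainless steel = L/(kA) = 0.006/(17×11.3) = 3.123×10^-5 K/W
R_phenolic foam = L/(kA) = 0.11/(0.0206×11.3) = 0.4725 K/W
R_aluminium = L/(kA) = 0.0014/(219×11.3) = 5.657×10^-7 K/W
R_outer film = 1/(h_o·A) = 1/(26.4×11.3) = 0.003352 K/W
R_total = 0.4759 K/W
Q = ΔT / R_total = 50 / 0.4759

Q ≈ 105 W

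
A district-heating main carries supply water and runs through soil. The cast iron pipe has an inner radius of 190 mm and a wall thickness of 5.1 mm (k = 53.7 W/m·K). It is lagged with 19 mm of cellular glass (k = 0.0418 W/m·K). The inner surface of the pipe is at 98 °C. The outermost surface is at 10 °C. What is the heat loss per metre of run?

For a radial system each layer contributes R = ln(r_out/r_in)/(2πkL); films add R = 1/(hA).
R_cast iron pipe wall = ln(195.1/190)/(2π×53.7×1) = 7.851×10^-5 K/W
R_cellular glass = ln(214.1/195.1)/(2π×0.0418×1) = 0.3538 K/W
R_total = 0.3539 K/W
Q = ΔT/R_total = 88/0.3539

q′ ≈ 249 W/m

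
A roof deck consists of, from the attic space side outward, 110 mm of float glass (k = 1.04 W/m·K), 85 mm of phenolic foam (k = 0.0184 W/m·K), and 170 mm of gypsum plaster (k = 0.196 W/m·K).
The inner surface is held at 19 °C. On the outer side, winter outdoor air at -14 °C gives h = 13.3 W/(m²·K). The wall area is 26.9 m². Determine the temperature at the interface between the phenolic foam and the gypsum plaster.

T ≈ -8.51 °C

Series thermal resistances:
R_float glass = L/(kA) = 0.11/(1.04×26.9) = 0.003932 K/W
R_phenolic foam = L/(kA) = 0.085/(0.0184×26.9) = 0.1717 K/W
R_gypsum plaster = L/(kA) = 0.17/(0.196×26.9) = 0.03224 K/W
R_outer film = 1/(h_o·A) = 1/(13.3×26.9) = 0.002795 K/W
R_total = 0.2107 K/W;  Q = ΔT/R_total = 33/0.2107 = 156.6 W
T_interface = T_inner − Q·ΣR(inner→interface) = 19 − 157×0.1757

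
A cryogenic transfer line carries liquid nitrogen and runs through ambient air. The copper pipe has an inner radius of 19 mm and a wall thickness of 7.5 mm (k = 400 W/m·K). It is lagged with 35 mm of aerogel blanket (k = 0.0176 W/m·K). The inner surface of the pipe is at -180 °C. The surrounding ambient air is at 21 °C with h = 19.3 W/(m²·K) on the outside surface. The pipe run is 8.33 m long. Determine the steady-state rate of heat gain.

Q ≈ 216 W

Treating each annulus and film as a series resistance:
R_copper pipe wall = ln(26.5/19)/(2π×400×8.33) = 1.589×10^-5 K/W
R_aerogel blanket = ln(61.5/26.5)/(2π×0.0176×8.33) = 0.9139 K/W
R_outer film = 1/(h_o·2πr_oL) = 1/(19.3×2π×0.0615×8.33) = 0.0161 K/W
R_total = 0.9301 K/W
Q = ΔT/R_total = 201/0.9301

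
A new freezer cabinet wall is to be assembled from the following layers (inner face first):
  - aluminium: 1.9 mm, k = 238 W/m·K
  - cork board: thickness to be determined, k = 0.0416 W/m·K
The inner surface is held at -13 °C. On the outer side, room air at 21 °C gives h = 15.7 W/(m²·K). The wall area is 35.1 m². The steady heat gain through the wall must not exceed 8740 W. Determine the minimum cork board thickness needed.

L ≈ 3.03 mm

Using the resistance-network approach (series):
R_aluminium = L/(kA) = 0.0019/(238×35.1) = 2.274×10^-7 K/W
R_outer film = 1/(h_o·A) = 1/(15.7×35.1) = 0.001815 K/W
Sum of the known resistances R_other = 0.001815 K/W
Required total resistance R_tot = ΔT/Q_allow = 34/8740 = 0.00389 K/W
R_cork board = R_tot − R_other = 0.002075 K/W
L = R·k·A = 0.002075×0.0416×35.1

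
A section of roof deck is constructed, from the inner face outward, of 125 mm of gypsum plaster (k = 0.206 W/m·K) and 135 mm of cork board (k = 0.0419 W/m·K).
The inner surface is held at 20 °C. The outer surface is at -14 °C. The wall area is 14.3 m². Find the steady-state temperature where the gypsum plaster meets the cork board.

T ≈ 14.6 °C

Using the resistance-network approach (series):
R_gypsum plaster = L/(kA) = 0.125/(0.206×14.3) = 0.04243 K/W
R_cork board = L/(kA) = 0.135/(0.0419×14.3) = 0.2253 K/W
R_total = 0.2677 K/W;  Q = ΔT/R_total = 34/0.2677 = 127 W
T_interface = T_inner − Q·ΣR(inner→interface) = 20 − 127×0.04243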